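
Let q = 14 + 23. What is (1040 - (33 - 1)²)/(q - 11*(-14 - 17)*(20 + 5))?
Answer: 8/4281 ≈ 0.0018687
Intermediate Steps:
q = 37
(1040 - (33 - 1)²)/(q - 11*(-14 - 17)*(20 + 5)) = (1040 - (33 - 1)²)/(37 - 11*(-14 - 17)*(20 + 5)) = (1040 - 1*32²)/(37 - (-341)*25) = (1040 - 1*1024)/(37 - 11*(-775)) = (1040 - 1024)/(37 + 8525) = 16/8562 = 16*(1/8562) = 8/4281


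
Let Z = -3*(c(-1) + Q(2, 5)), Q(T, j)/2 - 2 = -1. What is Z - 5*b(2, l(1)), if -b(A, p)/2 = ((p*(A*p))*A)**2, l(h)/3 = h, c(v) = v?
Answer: 12957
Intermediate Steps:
Q(T, j) = 2 (Q(T, j) = 4 + 2*(-1) = 4 - 2 = 2)
l(h) = 3*h
b(A, p) = -2*A**4*p**4
Z = -3 (Z = -3*(-1 + 2) = -3*1 = -3)
Z - 5*b(2, l(1)) = -3 - (-10)*2**4*(3*1)**4 = -3 - (-10)*16*3**4 = -3 - (-10)*16*81 = -3 - 5*(-2592) = -3 + 12960 = 12957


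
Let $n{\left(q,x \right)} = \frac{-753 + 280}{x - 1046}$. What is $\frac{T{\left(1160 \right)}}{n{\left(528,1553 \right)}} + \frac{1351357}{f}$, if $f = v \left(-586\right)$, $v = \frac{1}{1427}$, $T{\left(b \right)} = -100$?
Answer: $- \frac{912097075447}{277178} \approx -3.2907 \cdot 10^{6}$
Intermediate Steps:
$n{\left(q,x \right)} = - \frac{473}{-1046 + x}$
$v = \frac{1}{1427} \approx 0.00070077$
$f = - \frac{586}{1427}$ ($f = \frac{1}{1427} \left(-586\right) = - \frac{586}{1427} \approx -0.41065$)
$\frac{T{\left(1160 \right)}}{n{\left(528,1553 \right)}} + \frac{1351357}{f} = - \frac{100}{\left(-473\right) \frac{1}{-1046 + 1553}} + \frac{1351357}{- \frac{586}{1427}} = - \frac{100}{\left(-473\right) \frac{1}{507}} + 1351357 \left(- \frac{1427}{586}\right) = - \frac{100}{\left(-473\right) \frac{1}{507}} - \frac{1928386439}{586} = - \frac{100}{- \frac{473}{507}} - \frac{1928386439}{586} = \left(-100\right) \left(- \frac{507}{473}\right) - \frac{1928386439}{586} = \frac{50700}{473} - \frac{1928386439}{586} = - \frac{912097075447}{277178}$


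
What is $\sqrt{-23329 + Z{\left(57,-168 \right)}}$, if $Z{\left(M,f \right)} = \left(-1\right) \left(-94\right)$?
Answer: $i \sqrt{23235} \approx 152.43 i$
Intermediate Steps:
$Z{\left(M,f \right)} = 94$
$\sqrt{-23329 + Z{\left(57,-168 \right)}} = \sqrt{-23329 + 94} = \sqrt{-23235} = i \sqrt{23235}$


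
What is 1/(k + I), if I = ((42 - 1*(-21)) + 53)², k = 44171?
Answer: 1/57627 ≈ 1.7353e-5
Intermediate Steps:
I = 13456 (I = ((42 + 21) + 53)² = (63 + 53)² = 116² = 13456)
1/(k + I) = 1/(44171 + 13456) = 1/57627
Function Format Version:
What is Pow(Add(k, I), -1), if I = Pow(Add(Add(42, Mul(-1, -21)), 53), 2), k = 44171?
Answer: Rational(1, 57627) ≈ 1.7353e-5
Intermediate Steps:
I = 13456 (I = Pow(Add(Add(42, 21), 53), 2) = Pow(Add(63, 53), 2) = Pow(116, 2) = 13456)
Pow(Add(k, I), -1) = Pow(Add(44171, 13456), -1) = Pow(57627, -1) = Rational(1, 57627)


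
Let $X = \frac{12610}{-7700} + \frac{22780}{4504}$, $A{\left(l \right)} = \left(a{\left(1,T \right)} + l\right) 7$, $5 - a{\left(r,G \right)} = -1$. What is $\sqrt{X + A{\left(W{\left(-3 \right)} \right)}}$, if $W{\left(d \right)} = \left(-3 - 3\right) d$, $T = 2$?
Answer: $\frac{2 \sqrt{2013445648445}}{216755} \approx 13.093$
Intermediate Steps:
$a{\left(r,G \right)} = 6$ ($a{\left(r,G \right)} = 5 - -1 = 5 + 1 = 6$)
$W{\left(d \right)} = - 6 d$
$A{\left(l \right)} = 42 + 7 l$ ($A{\left(l \right)} = \left(6 + l\right) 7 = 42 + 7 l$)
$X = \frac{741316}{216755}$ ($X = 12610 \left(- \frac{1}{7700}\right) + 22780 \cdot \frac{1}{4504} = - \frac{1261}{770} + \frac{5695}{1126} = \frac{741316}{216755} \approx 3.4201$)
$\sqrt{X + A{\left(W{\left(-3 \right)} \right)}} = \sqrt{\frac{741316}{216755} + \left(42 + 7 \left(\left(-6\right) \left(-3\right)\right)\right)} = \sqrt{\frac{741316}{216755} + \left(42 + 7 \cdot 18\right)} = \sqrt{\frac{741316}{216755} + \left(42 + 126\right)} = \sqrt{\frac{741316}{216755} + 168} = \sqrt{\frac{37156156}{216755}} = \frac{2 \sqrt{2013445648445}}{216755}$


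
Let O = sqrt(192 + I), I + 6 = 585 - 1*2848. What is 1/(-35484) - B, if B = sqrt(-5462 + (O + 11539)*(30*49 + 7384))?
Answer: -1/35484 - sqrt(102160844 + 8854*I*sqrt(2077)) ≈ -10107.0 - 19.961*I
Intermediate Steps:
I = -2269 (I = -6 + (585 - 1*2848) = -6 + (585 - 2848) = -6 - 2263 = -2269)
O = I*sqrt(2077) (O = sqrt(192 - 2269) = sqrt(-2077) = I*sqrt(2077) ≈ 45.574*I)
B = sqrt(102160844 + 8854*I*sqrt(2077)) (B = sqrt(-5462 + (I*sqrt(2077) + 11539)*(30*49 + 7384)) = sqrt(-5462 + (11539 + I*sqrt(2077))*(1470 + 7384)) = sqrt(-5462 + (11539 + I*sqrt(2077))*8854) = sqrt(-5462 + (102166306 + 8854*I*sqrt(2077))) = sqrt(102160844 + 8854*I*sqrt(2077)) ≈ 10107.0 + 19.96*I)
1/(-35484) - B = 1/(-35484) - sqrt(102160844 + 8854*I*sqrt(2077)) = -1/35484 - sqrt(102160844 + 8854*I*sqrt(2077))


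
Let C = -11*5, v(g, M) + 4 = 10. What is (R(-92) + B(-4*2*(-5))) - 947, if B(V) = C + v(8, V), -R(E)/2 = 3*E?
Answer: -444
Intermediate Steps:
v(g, M) = 6 (v(g, M) = -4 + 10 = 6)
C = -55
R(E) = -6*E
B(V) = -49 (B(V) = -55 + 6 = -49)
(R(-92) + B(-4*2*(-5))) - 947 = (-6*(-92) - 49) - 947 = (552 - 49) - 947 = 503 - 947 = -444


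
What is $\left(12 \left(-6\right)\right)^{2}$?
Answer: $5184$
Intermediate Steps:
$\left(12 \left(-6\right)\right)^{2} = \left(-72\right)^{2} = 5184$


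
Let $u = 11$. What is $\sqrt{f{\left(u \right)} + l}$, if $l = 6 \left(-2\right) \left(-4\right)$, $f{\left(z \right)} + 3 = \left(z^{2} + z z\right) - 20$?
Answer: $\sqrt{267} \approx 16.34$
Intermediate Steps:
$f{\left(z \right)} = -23 + 2 z^{2}$ ($f{\left(z \right)} = -3 - \left(20 - z^{2} - z z\right) = -3 + \left(\left(z^{2} + z^{2}\right) - 20\right) = -3 + \left(2 z^{2} - 20\right) = -3 + \left(-20 + 2 z^{2}\right) = -23 + 2 z^{2}$)
$l = 48$ ($l = \left(-12\right) \left(-4\right) = 48$)
$\sqrt{f{\left(u \right)} + l} = \sqrt{\left(-23 + 2 \cdot 11^{2}\right) + 48} = \sqrt{\left(-23 + 2 \cdot 121\right) + 48} = \sqrt{\left(-23 + 242\right) + 48} = \sqrt{219 + 48} = \sqrt{267}$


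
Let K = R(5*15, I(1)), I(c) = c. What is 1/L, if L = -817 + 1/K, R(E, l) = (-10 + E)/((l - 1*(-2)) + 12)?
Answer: -13/10618 ≈ -0.0012243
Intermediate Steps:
R(E, l) = (-10 + E)/(14 + l) (R(E, l) = (-10 + E)/((l + 2) + 12) = (-10 + E)/((2 + l) + 12) = (-10 + E)/(14 + l))
K = 13/3 (K = (-10 + 5*15)/(14 + 1) = (-10 + 75)/15 = (1/15)*65 = 13/3 ≈ 4.3333)
L = -10618/13 (L = -817 + 1/(13/3) = -817 + 3/13 = -10618/13 ≈ -816.77)
1/L = 1/(-10618/13) = -13/10618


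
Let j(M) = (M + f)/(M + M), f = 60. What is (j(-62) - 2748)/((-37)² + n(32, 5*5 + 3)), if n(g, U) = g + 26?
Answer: -170375/88474 ≈ -1.9257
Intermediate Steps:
j(M) = (60 + M)/(2*M) (j(M) = (M + 60)/(M + M) = (60 + M)/((2*M)) = (60 + M)*(1/(2*M)) = (60 + M)/(2*M))
n(g, U) = 26 + g
(j(-62) - 2748)/((-37)² + n(32, 5*5 + 3)) = ((½)*(60 - 62)/(-62) - 2748)/((-37)² + (26 + 32)) = ((½)*(-1/62)*(-2) - 2748)/(1369 + 58) = (1/62 - 2748)/1427 = -170375/62*1/1427 = -170375/88474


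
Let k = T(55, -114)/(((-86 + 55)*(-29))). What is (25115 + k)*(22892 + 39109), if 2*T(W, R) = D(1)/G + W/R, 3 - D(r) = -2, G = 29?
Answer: 3085340895056865/1981396 ≈ 1.5572e+9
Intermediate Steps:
D(r) = 5 (D(r) = 3 - 1*(-2) = 3 + 2 = 5)
T(W, R) = 5/58 + W/(2*R) (T(W, R) = (5/29 + W/R)/2 = 5/58 + W/(2*R))
k = -1025/5944188 (k = (5/58 + (1/2)*55/(-114))/(((-86 + 55)*(-29))) = (5/58 + (1/2)*55*(-1/114))/((-31*(-29))) = (5/58 - 55/228)/899 = -1025/6612*1/899 = -1025/5944188 ≈ -0.00017244)
(25115 + k)*(22892 + 39109) = (25115 - 1025/5944188)*(22892 + 39109) = (149288280595/5944188)*62001 = 3085340895056865/1981396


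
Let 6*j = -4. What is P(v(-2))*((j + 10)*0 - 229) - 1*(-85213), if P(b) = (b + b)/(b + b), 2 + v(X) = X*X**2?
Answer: 84984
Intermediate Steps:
j = -2/3 (j = (1/6)*(-4) = -2/3 ≈ -0.66667)
v(X) = -2 + X**3 (v(X) = -2 + X*X**2 = -2 + X**3)
P(b) = 1 (P(b) = (2*b)/((2*b)) = (2*b)*(1/(2*b)) = 1)
P(v(-2))*((j + 10)*0 - 229) - 1*(-85213) = 1*((-2/3 + 10)*0 - 229) - 1*(-85213) = 1*((28/3)*0 - 229) + 85213 = 1*(0 - 229) + 85213 = 1*(-229) + 85213 = -229 + 85213 = 84984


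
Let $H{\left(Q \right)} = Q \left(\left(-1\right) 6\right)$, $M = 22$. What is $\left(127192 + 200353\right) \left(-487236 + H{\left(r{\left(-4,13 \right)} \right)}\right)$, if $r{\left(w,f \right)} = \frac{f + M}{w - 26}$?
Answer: $-159589422805$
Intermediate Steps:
$r{\left(w,f \right)} = \frac{22 + f}{-26 + w}$ ($r{\left(w,f \right)} = \frac{f + 22}{w - 26} = \frac{22 + f}{-26 + w}$)
$H{\left(Q \right)} = - 6 Q$ ($H{\left(Q \right)} = Q \left(-6\right) = - 6 Q$)
$\left(127192 + 200353\right) \left(-487236 + H{\left(r{\left(-4,13 \right)} \right)}\right) = \left(127192 + 200353\right) \left(-487236 - 6 \frac{22 + 13}{-26 - 4}\right) = 327545 \left(-487236 - 6 \frac{1}{-30} \cdot 35\right) = 327545 \left(-487236 - 6 \left(\left(- \frac{1}{30}\right) 35\right)\right) = 327545 \left(-487236 - -7\right) = 327545 \left(-487236 + 7\right) = 327545 \left(-487229\right) = -159589422805$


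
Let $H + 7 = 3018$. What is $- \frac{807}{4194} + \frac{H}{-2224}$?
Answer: $- \frac{2403817}{1554576} \approx -1.5463$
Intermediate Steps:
$H = 3011$ ($H = -7 + 3018 = 3011$)
$- \frac{807}{4194} + \frac{H}{-2224} = - \frac{807}{4194} + \frac{3011}{-2224} = \left(-807\right) \frac{1}{4194} + 3011 \left(- \frac{1}{2224}\right) = - \frac{269}{1398} - \frac{3011}{2224} = - \frac{2403817}{1554576}$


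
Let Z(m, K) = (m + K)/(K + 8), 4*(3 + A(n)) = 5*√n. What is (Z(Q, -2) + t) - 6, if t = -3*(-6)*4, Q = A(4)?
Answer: 787/12 ≈ 65.583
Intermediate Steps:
A(n) = -3 + 5*√n/4 (A(n) = -3 + (5*√n)/4 = -3 + 5*√n/4)
Q = -½ (Q = -3 + 5*√4/4 = -3 + (5/4)*2 = -3 + 5/2 = -½ ≈ -0.50000)
Z(m, K) = (K + m)/(8 + K)
t = 72 (t = 18*4 = 72)
(Z(Q, -2) + t) - 6 = ((-2 - ½)/(8 - 2) + 72) - 6 = (-5/2/6 + 72) - 6 = ((⅙)*(-5/2) + 72) - 6 = (-5/12 + 72) - 6 = 859/12 - 6 = 787/12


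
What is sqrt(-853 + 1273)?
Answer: 2*sqrt(105) ≈ 20.494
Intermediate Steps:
sqrt(-853 + 1273) = sqrt(420) = 2*sqrt(105)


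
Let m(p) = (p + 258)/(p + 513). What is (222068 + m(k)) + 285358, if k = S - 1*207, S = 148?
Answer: 230371603/454 ≈ 5.0743e+5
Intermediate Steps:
k = -59 (k = 148 - 1*207 = 148 - 207 = -59)
m(p) = (258 + p)/(513 + p)
(222068 + m(k)) + 285358 = (222068 + (258 - 59)/(513 - 59)) + 285358 = (222068 + 199/454) + 285358 = 100819071/454 + 285358 = 230371603/454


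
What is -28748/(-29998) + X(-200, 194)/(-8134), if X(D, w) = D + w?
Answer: 58504055/61000933 ≈ 0.95907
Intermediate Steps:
-28748/(-29998) + X(-200, 194)/(-8134) = -28748/(-29998) + (-200 + 194)/(-8134) = -28748*(-1/29998) - 6*(-1/8134) = 14374/14999 + 3/4067 = 58504055/61000933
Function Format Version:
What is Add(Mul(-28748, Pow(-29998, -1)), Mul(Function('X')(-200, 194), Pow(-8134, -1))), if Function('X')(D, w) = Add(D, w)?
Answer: Rational(58504055, 61000933) ≈ 0.95907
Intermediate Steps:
Add(Mul(-28748, Pow(-29998, -1)), Mul(Function('X')(-200, 194), Pow(-8134, -1))) = Add(Mul(-28748, Pow(-29998, -1)), Mul(Add(-200, 194), Pow(-8134, -1))) = Add(Mul(-28748, Rational(-1, 29998)), Mul(-6, Rational(-1, 8134))) = Add(Rational(14374, 14999), Rational(3, 4067)) = Rational(58504055, 61000933)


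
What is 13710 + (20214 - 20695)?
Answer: 13229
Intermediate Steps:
13710 + (20214 - 20695) = 13710 - 481 = 13229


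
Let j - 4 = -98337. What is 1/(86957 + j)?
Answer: -1/11376 ≈ -8.7904e-5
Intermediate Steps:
j = -98333 (j = 4 - 98337 = -98333)
1/(86957 + j) = 1/(86957 - 98333) = 1/(-11376) = -1/11376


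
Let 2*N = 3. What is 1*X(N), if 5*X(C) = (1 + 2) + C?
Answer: 9/10 ≈ 0.90000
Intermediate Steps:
N = 3/2 (N = (½)*3 = 3/2 ≈ 1.5000)
X(C) = ⅗ + C/5 (X(C) = ((1 + 2) + C)/5 = (3 + C)/5 = ⅗ + C/5)
1*X(N) = 1*(⅗ + (⅕)*(3/2)) = 1*(⅗ + 3/10) = 1*(9/10) = 9/10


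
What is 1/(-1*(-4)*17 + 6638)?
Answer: 1/6706 ≈ 0.00014912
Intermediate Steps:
1/(-1*(-4)*17 + 6638) = 1/(4*17 + 6638) = 1/(68 + 6638) = 1/6706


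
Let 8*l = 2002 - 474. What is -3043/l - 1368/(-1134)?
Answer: -177193/12033 ≈ -14.726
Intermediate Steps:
l = 191 (l = (2002 - 474)/8 = (⅛)*1528 = 191)
-3043/l - 1368/(-1134) = -3043/191 - 1368/(-1134) = -3043*1/191 - 1368*(-1/1134) = -3043/191 + 76/63 = -177193/12033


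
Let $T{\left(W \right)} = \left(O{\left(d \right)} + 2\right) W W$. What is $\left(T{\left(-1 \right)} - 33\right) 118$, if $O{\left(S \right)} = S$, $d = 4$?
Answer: $-3186$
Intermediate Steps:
$T{\left(W \right)} = 6 W^{2}$ ($T{\left(W \right)} = \left(4 + 2\right) W W = 6 W^{2}$)
$\left(T{\left(-1 \right)} - 33\right) 118 = \left(6 \left(-1\right)^{2} - 33\right) 118 = \left(6 \cdot 1 - 33\right) 118 = \left(6 - 33\right) 118 = \left(-27\right) 118 = -3186$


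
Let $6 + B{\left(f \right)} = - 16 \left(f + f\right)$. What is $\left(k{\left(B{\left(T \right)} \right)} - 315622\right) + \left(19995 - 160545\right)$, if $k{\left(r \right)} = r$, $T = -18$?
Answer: $-455602$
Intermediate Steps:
$B{\left(f \right)} = -6 - 32 f$ ($B{\left(f \right)} = -6 - 16 \left(f + f\right) = -6 - 16 \cdot 2 f = -6 - 32 f$)
$\left(k{\left(B{\left(T \right)} \right)} - 315622\right) + \left(19995 - 160545\right) = \left(\left(-6 - -576\right) - 315622\right) + \left(19995 - 160545\right) = \left(\left(-6 + 576\right) - 315622\right) + \left(19995 - 160545\right) = \left(570 - 315622\right) - 140550 = -315052 - 140550 = -455602$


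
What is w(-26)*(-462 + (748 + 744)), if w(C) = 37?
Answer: 38110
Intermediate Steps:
w(-26)*(-462 + (748 + 744)) = 37*(-462 + (748 + 744)) = 37*(-462 + 1492) = 37*1030 = 38110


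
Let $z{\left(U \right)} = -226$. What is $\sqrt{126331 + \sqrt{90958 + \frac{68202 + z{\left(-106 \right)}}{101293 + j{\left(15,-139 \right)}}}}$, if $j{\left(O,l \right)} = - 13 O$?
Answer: $\frac{\sqrt{322801148189731 + 50549 \sqrt{232417727091570}}}{50549} \approx 355.85$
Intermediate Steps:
$\sqrt{126331 + \sqrt{90958 + \frac{68202 + z{\left(-106 \right)}}{101293 + j{\left(15,-139 \right)}}}} = \sqrt{126331 + \sqrt{90958 + \frac{68202 - 226}{101293 - 195}}} = \sqrt{126331 + \sqrt{90958 + \frac{67976}{101293 - 195}}} = \sqrt{126331 + \sqrt{90958 + \frac{67976}{101098}}} = \sqrt{126331 + \sqrt{90958 + 67976 \cdot \frac{1}{101098}}} = \sqrt{126331 + \sqrt{90958 + \frac{33988}{50549}}} = \sqrt{126331 + \sqrt{\frac{4597869930}{50549}}} = \sqrt{126331 + \frac{\sqrt{232417727091570}}{50549}}$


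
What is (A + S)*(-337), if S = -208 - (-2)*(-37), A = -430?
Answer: 239944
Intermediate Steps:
S = -282 (S = -208 - 1*74 = -208 - 74 = -282)
(A + S)*(-337) = (-430 - 282)*(-337) = -712*(-337) = 239944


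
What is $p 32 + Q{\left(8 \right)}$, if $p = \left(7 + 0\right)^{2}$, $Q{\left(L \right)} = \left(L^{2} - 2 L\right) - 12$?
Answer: $1604$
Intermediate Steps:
$Q{\left(L \right)} = -12 + L^{2} - 2 L$
$p = 49$ ($p = 7^{2} = 49$)
$p 32 + Q{\left(8 \right)} = 49 \cdot 32 - \left(28 - 64\right) = 1568 - -36 = 1568 + 36 = 1604$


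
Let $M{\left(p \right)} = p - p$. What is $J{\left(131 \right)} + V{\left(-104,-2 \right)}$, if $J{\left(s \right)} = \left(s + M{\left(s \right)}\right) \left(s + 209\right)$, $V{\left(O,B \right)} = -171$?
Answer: $44369$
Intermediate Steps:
$M{\left(p \right)} = 0$
$J{\left(s \right)} = s \left(209 + s\right)$ ($J{\left(s \right)} = \left(s + 0\right) \left(s + 209\right) = s \left(209 + s\right)$)
$J{\left(131 \right)} + V{\left(-104,-2 \right)} = 131 \left(209 + 131\right) - 171 = 131 \cdot 340 - 171 = 44540 - 171 = 44369$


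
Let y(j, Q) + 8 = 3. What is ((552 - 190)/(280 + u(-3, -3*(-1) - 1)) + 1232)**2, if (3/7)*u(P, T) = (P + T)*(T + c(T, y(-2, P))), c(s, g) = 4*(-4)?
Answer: 334489879201/219961 ≈ 1.5207e+6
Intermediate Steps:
y(j, Q) = -5 (y(j, Q) = -8 + 3 = -5)
c(s, g) = -16
u(P, T) = 7*(-16 + T)*(P + T)/3 (u(P, T) = 7*((P + T)*(T - 16))/3 = 7*((P + T)*(-16 + T))/3 = 7*((-16 + T)*(P + T))/3 = 7*(-16 + T)*(P + T)/3)
((552 - 190)/(280 + u(-3, -3*(-1) - 1)) + 1232)**2 = ((552 - 190)/(280 + (-112/3*(-3) - 112*(-3*(-1) - 1)/3 + 7*(-3*(-1) - 1)**2/3 + (7/3)*(-3)*(-3*(-1) - 1))) + 1232)**2 = (362/(280 + (112 - 112*(3 - 1)/3 + 7*(3 - 1)**2/3 + (7/3)*(-3)*(3 - 1))) + 1232)**2 = (362/(280 + (112 - 112/3*2 + (7/3)*2**2 + (7/3)*(-3)*2)) + 1232)**2 = (362/(280 + (112 - 224/3 + (7/3)*4 - 14)) + 1232)**2 = (362/(280 + (112 - 224/3 + 28/3 - 14)) + 1232)**2 = (362/(280 + 98/3) + 1232)**2 = (362/(938/3) + 1232)**2 = (362*(3/938) + 1232)**2 = (543/469 + 1232)**2 = (578351/469)**2 = 334489879201/219961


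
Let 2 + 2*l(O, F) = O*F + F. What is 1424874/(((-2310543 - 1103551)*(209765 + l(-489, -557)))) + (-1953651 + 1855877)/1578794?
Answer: -9615907573543499/155268693238652616 ≈ -0.061931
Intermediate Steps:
l(O, F) = -1 + F/2 + F*O/2 (l(O, F) = -1 + (O*F + F)/2 = -1 + (F*O + F)/2 = -1 + (F + F*O)/2 = -1 + (F/2 + F*O/2) = -1 + F/2 + F*O/2)
1424874/(((-2310543 - 1103551)*(209765 + l(-489, -557)))) + (-1953651 + 1855877)/1578794 = 1424874/(((-2310543 - 1103551)*(209765 + (-1 + (½)*(-557) + (½)*(-557)*(-489))))) + (-1953651 + 1855877)/1578794 = 1424874/((-3414094*(209765 + (-1 - 557/2 + 272373/2)))) - 97774*1/1578794 = 1424874/((-3414094*(209765 + 135907))) - 48887/789397 = 1424874/((-3414094*345672)) - 48887/789397 = 1424874/(-1180156701168) - 48887/789397 = 1424874*(-1/1180156701168) - 48887/789397 = -237479/196692783528 - 48887/789397 = -9615907573543499/155268693238652616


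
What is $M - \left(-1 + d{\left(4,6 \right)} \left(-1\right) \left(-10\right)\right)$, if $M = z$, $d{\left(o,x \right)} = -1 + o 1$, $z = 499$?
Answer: $470$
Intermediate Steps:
$d{\left(o,x \right)} = -1 + o$
$M = 499$
$M - \left(-1 + d{\left(4,6 \right)} \left(-1\right) \left(-10\right)\right) = 499 - \left(-1 + \left(-1 + 4\right) \left(-1\right) \left(-10\right)\right) = 499 - \left(-1 + 3 \left(-1\right) \left(-10\right)\right) = 499 - \left(-1 - -30\right) = 499 - \left(-1 + 30\right) = 499 - 29 = 470$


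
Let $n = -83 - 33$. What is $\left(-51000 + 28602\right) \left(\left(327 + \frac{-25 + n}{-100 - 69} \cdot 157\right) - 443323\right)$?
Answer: $\frac{1676360100426}{169} \approx 9.9193 \cdot 10^{9}$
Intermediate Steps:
$n = -116$ ($n = -83 - 33 = -116$)
$\left(-51000 + 28602\right) \left(\left(327 + \frac{-25 + n}{-100 - 69} \cdot 157\right) - 443323\right) = \left(-51000 + 28602\right) \left(\left(327 + \frac{-25 - 116}{-100 - 69} \cdot 157\right) - 443323\right) = - 22398 \left(\left(327 + - \frac{141}{-169} \cdot 157\right) - 443323\right) = - 22398 \left(\left(327 + \left(-141\right) \left(- \frac{1}{169}\right) 157\right) - 443323\right) = - 22398 \left(\left(327 + \frac{141}{169} \cdot 157\right) - 443323\right) = - 22398 \left(\left(327 + \frac{22137}{169}\right) - 443323\right) = - 22398 \left(\frac{77400}{169} - 443323\right) = \left(-22398\right) \left(- \frac{74844187}{169}\right) = \frac{1676360100426}{169}$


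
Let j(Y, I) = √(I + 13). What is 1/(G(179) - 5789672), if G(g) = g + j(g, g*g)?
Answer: -5789493/33518229164995 - √32054/33518229164995 ≈ -1.7273e-7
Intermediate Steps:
j(Y, I) = √(13 + I)
G(g) = g + √(13 + g²) (G(g) = g + √(13 + g*g) = g + √(13 + g²))
1/(G(179) - 5789672) = 1/((179 + √(13 + 179²)) - 5789672) = 1/((179 + √(13 + 32041)) - 5789672) = 1/((179 + √32054) - 5789672) = 1/(-5789493 + √32054)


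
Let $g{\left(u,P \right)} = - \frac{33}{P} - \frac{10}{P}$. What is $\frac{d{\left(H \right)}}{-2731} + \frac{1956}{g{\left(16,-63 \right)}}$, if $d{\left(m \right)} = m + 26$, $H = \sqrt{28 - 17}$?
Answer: $\frac{336534550}{117433} - \frac{\sqrt{11}}{2731} \approx 2865.8$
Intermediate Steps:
$g{\left(u,P \right)} = - \frac{43}{P}$
$H = \sqrt{11} \approx 3.3166$
$d{\left(m \right)} = 26 + m$
$\frac{d{\left(H \right)}}{-2731} + \frac{1956}{g{\left(16,-63 \right)}} = \frac{26 + \sqrt{11}}{-2731} + \frac{1956}{\left(-43\right) \frac{1}{-63}} = \left(26 + \sqrt{11}\right) \left(- \frac{1}{2731}\right) + \frac{1956}{\left(-43\right) \left(- \frac{1}{63}\right)} = \left(- \frac{26}{2731} - \frac{\sqrt{11}}{2731}\right) + \frac{1956}{\frac{43}{63}} = \left(- \frac{26}{2731} - \frac{\sqrt{11}}{2731}\right) + 1956 \cdot \frac{63}{43} = \left(- \frac{26}{2731} - \frac{\sqrt{11}}{2731}\right) + \frac{123228}{43} = \frac{336534550}{117433} - \frac{\sqrt{11}}{2731}$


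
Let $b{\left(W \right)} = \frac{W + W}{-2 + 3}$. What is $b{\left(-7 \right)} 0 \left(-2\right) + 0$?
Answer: $0$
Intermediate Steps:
$b{\left(W \right)} = 2 W$ ($b{\left(W \right)} = \frac{2 W}{1} = 2 W 1 = 2 W$)
$b{\left(-7 \right)} 0 \left(-2\right) + 0 = 2 \left(-7\right) 0 \left(-2\right) + 0 = \left(-14\right) 0 + 0 = 0 + 0 = 0$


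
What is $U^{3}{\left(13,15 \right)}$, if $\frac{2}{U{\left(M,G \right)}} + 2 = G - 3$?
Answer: $\frac{1}{125} \approx 0.008$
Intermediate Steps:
$U{\left(M,G \right)} = \frac{2}{-5 + G}$ ($U{\left(M,G \right)} = \frac{2}{-2 + \left(G - 3\right)} = \frac{2}{-2 + \left(-3 + G\right)} = \frac{2}{-5 + G}$)
$U^{3}{\left(13,15 \right)} = \left(\frac{2}{-5 + 15}\right)^{3} = \left(\frac{2}{10}\right)^{3} = \left(2 \cdot \frac{1}{10}\right)^{3} = \left(\frac{1}{5}\right)^{3} = \frac{1}{125}$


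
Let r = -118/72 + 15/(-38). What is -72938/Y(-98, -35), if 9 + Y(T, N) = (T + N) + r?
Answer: 49889592/98519 ≈ 506.40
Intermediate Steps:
r = -1391/684 (r = -118*1/72 + 15*(-1/38) = -59/36 - 15/38 = -1391/684 ≈ -2.0336)
Y(T, N) = -7547/684 + N + T (Y(T, N) = -9 + ((T + N) - 1391/684) = -9 + ((N + T) - 1391/684) = -9 + (-1391/684 + N + T) = -7547/684 + N + T)
-72938/Y(-98, -35) = -72938/(-7547/684 - 35 - 98) = -72938/(-98519/684) = -72938*(-684/98519) = 49889592/98519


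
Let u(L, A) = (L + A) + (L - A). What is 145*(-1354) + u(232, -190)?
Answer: -195866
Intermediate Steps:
u(L, A) = 2*L (u(L, A) = (A + L) + (L - A) = 2*L)
145*(-1354) + u(232, -190) = 145*(-1354) + 2*232 = -196330 + 464 = -195866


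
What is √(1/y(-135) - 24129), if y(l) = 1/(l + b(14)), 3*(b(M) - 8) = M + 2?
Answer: 4*I*√13641/3 ≈ 155.73*I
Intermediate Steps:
b(M) = 26/3 + M/3 (b(M) = 8 + (M + 2)/3 = 8 + (2 + M)/3 = 8 + (⅔ + M/3) = 26/3 + M/3)
y(l) = 1/(40/3 + l) (y(l) = 1/(l + (26/3 + (⅓)*14)) = 1/(l + (26/3 + 14/3)) = 1/(l + 40/3) = 1/(40/3 + l))
√(1/y(-135) - 24129) = √(1/(3/(40 + 3*(-135))) - 24129) = √(1/(3/(40 - 405)) - 24129) = √(1/(3/(-365)) - 24129) = √(1/(3*(-1/365)) - 24129) = √(1/(-3/365) - 24129) = √(-365/3 - 24129) = √(-72752/3) = 4*I*√13641/3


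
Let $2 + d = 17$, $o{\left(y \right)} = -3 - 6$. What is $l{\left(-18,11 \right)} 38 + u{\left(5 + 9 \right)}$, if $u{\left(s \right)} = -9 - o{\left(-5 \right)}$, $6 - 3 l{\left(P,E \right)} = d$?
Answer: $-114$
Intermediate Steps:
$o{\left(y \right)} = -9$ ($o{\left(y \right)} = -3 - 6 = -9$)
$d = 15$ ($d = -2 + 17 = 15$)
$l{\left(P,E \right)} = -3$ ($l{\left(P,E \right)} = 2 - 5 = -3$)
$u{\left(s \right)} = 0$ ($u{\left(s \right)} = -9 - -9 = -9 + 9 = 0$)
$l{\left(-18,11 \right)} 38 + u{\left(5 + 9 \right)} = \left(-3\right) 38 + 0 = -114 + 0 = -114$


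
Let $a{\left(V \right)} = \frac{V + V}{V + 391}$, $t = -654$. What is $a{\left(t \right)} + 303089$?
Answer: $\frac{79713715}{263} \approx 3.0309 \cdot 10^{5}$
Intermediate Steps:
$a{\left(V \right)} = \frac{2 V}{391 + V}$
$a{\left(t \right)} + 303089 = 2 \left(-654\right) \frac{1}{391 - 654} + 303089 = 2 \left(-654\right) \frac{1}{-263} + 303089 = 2 \left(-654\right) \left(- \frac{1}{263}\right) + 303089 = \frac{1308}{263} + 303089 = \frac{79713715}{263}$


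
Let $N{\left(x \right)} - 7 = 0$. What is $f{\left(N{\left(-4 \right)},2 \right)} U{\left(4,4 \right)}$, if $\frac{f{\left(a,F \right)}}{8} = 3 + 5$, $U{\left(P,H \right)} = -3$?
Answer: $-192$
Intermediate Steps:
$N{\left(x \right)} = 7$ ($N{\left(x \right)} = 7 + 0 = 7$)
$f{\left(a,F \right)} = 64$ ($f{\left(a,F \right)} = 8 \left(3 + 5\right) = 8 \cdot 8 = 64$)
$f{\left(N{\left(-4 \right)},2 \right)} U{\left(4,4 \right)} = 64 \left(-3\right) = -192$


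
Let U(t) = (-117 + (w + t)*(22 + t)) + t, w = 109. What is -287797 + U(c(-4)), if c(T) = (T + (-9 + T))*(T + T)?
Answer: -249068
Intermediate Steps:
c(T) = 2*T*(-9 + 2*T) (c(T) = (-9 + 2*T)*(2*T) = 2*T*(-9 + 2*T))
U(t) = -117 + t + (22 + t)*(109 + t) (U(t) = (-117 + (109 + t)*(22 + t)) + t = (-117 + (22 + t)*(109 + t)) + t = -117 + t + (22 + t)*(109 + t))
-287797 + U(c(-4)) = -287797 + (2281 + (2*(-4)*(-9 + 2*(-4)))² + 132*(2*(-4)*(-9 + 2*(-4)))) = -287797 + (2281 + (2*(-4)*(-9 - 8))² + 132*(2*(-4)*(-9 - 8))) = -287797 + (2281 + (2*(-4)*(-17))² + 132*(2*(-4)*(-17))) = -287797 + (2281 + 136² + 132*136) = -287797 + (2281 + 18496 + 17952) = -287797 + 38729 = -249068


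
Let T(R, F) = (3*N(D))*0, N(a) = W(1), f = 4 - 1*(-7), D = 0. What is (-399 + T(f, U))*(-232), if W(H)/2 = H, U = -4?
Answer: 92568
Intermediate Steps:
W(H) = 2*H
f = 11 (f = 4 + 7 = 11)
N(a) = 2 (N(a) = 2*1 = 2)
T(R, F) = 0 (T(R, F) = (3*2)*0 = 6*0 = 0)
(-399 + T(f, U))*(-232) = (-399 + 0)*(-232) = -399*(-232) = 92568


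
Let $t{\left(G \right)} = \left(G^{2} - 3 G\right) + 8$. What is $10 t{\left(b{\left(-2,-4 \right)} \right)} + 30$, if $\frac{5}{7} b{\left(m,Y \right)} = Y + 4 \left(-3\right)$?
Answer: $\frac{28998}{5} \approx 5799.6$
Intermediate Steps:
$b{\left(m,Y \right)} = - \frac{84}{5} + \frac{7 Y}{5}$ ($b{\left(m,Y \right)} = \frac{7 \left(Y + 4 \left(-3\right)\right)}{5} = \frac{7 \left(Y - 12\right)}{5} = \frac{7 \left(-12 + Y\right)}{5} = - \frac{84}{5} + \frac{7 Y}{5}$)
$t{\left(G \right)} = 8 + G^{2} - 3 G$
$10 t{\left(b{\left(-2,-4 \right)} \right)} + 30 = 10 \left(8 + \left(- \frac{84}{5} + \frac{7}{5} \left(-4\right)\right)^{2} - 3 \left(- \frac{84}{5} + \frac{7}{5} \left(-4\right)\right)\right) + 30 = 10 \left(8 + \left(- \frac{84}{5} - \frac{28}{5}\right)^{2} - 3 \left(- \frac{84}{5} - \frac{28}{5}\right)\right) + 30 = 10 \left(8 + \left(- \frac{112}{5}\right)^{2} - - \frac{336}{5}\right) + 30 = 10 \left(8 + \frac{12544}{25} + \frac{336}{5}\right) + 30 = 10 \cdot \frac{14424}{25} + 30 = \frac{28848}{5} + 30 = \frac{28998}{5}$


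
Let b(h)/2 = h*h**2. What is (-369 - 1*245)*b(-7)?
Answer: 421204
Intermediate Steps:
b(h) = 2*h**3 (b(h) = 2*(h*h**2) = 2*h**3)
(-369 - 1*245)*b(-7) = (-369 - 1*245)*(2*(-7)**3) = (-369 - 245)*(2*(-343)) = -614*(-686) = 421204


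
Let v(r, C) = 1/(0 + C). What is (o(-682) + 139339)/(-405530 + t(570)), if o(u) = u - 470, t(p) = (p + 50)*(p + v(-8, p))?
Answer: -7876659/2971348 ≈ -2.6509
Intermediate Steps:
v(r, C) = 1/C
t(p) = (50 + p)*(p + 1/p) (t(p) = (p + 50)*(p + 1/p) = (50 + p)*(p + 1/p))
o(u) = -470 + u
(o(-682) + 139339)/(-405530 + t(570)) = ((-470 - 682) + 139339)/(-405530 + (1 + 570² + 50*570 + 50/570)) = (-1152 + 139339)/(-405530 + (1 + 324900 + 28500 + 50*(1/570))) = 138187/(-405530 + (1 + 324900 + 28500 + 5/57)) = 138187/(-405530 + 20143862/57) = 138187/(-2971348/57) = 138187*(-57/2971348) = -7876659/2971348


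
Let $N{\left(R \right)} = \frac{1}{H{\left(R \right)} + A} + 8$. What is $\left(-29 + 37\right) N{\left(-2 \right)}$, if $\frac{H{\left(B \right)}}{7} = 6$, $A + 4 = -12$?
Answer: $\frac{836}{13} \approx 64.308$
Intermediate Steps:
$A = -16$ ($A = -4 - 12 = -16$)
$H{\left(B \right)} = 42$ ($H{\left(B \right)} = 7 \cdot 6 = 42$)
$N{\left(R \right)} = \frac{209}{26}$ ($N{\left(R \right)} = \frac{1}{42 - 16} + 8 = \frac{1}{26} + 8 = \frac{209}{26}$)
$\left(-29 + 37\right) N{\left(-2 \right)} = \left(-29 + 37\right) \frac{209}{26} = 8 \cdot \frac{209}{26} = \frac{836}{13}$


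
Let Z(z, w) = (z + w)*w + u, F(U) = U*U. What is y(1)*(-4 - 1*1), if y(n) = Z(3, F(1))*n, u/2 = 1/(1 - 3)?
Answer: -15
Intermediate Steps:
F(U) = U²
u = -1 (u = 2/(1 - 3) = 2/(-2) = 2*(-½) = -1)
Z(z, w) = -1 + w*(w + z) (Z(z, w) = (z + w)*w - 1 = (w + z)*w - 1 = w*(w + z) - 1 = -1 + w*(w + z))
y(n) = 3*n (y(n) = (-1 + (1²)² + 1²*3)*n = (-1 + 1² + 1*3)*n = (-1 + 1 + 3)*n = 3*n)
y(1)*(-4 - 1*1) = (3*1)*(-4 - 1*1) = 3*(-4 - 1) = 3*(-5) = -15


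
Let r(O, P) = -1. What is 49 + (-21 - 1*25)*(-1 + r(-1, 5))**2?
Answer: -135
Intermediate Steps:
49 + (-21 - 1*25)*(-1 + r(-1, 5))**2 = 49 + (-21 - 1*25)*(-1 - 1)**2 = 49 + (-21 - 25)*(-2)**2 = 49 - 46*4 = 49 - 184 = -135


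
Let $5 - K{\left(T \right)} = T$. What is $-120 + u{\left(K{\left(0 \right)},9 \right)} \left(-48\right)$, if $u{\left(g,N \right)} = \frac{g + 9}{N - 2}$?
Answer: $-216$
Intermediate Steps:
$K{\left(T \right)} = 5 - T$
$u{\left(g,N \right)} = \frac{9 + g}{-2 + N}$
$-120 + u{\left(K{\left(0 \right)},9 \right)} \left(-48\right) = -120 + \frac{9 + \left(5 - 0\right)}{-2 + 9} \left(-48\right) = -120 + \frac{9 + \left(5 + 0\right)}{7} \left(-48\right) = -120 + \frac{9 + 5}{7} \left(-48\right) = -120 + \frac{1}{7} \cdot 14 \left(-48\right) = -120 + 2 \left(-48\right) = -120 - 96 = -216$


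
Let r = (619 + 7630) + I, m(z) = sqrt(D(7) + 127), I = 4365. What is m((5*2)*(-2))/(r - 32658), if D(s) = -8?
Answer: -sqrt(119)/20044 ≈ -0.00054424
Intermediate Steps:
m(z) = sqrt(119) (m(z) = sqrt(-8 + 127) = sqrt(119))
r = 12614 (r = (619 + 7630) + 4365 = 8249 + 4365 = 12614)
m((5*2)*(-2))/(r - 32658) = sqrt(119)/(12614 - 32658) = sqrt(119)/(-20044) = sqrt(119)*(-1/20044) = -sqrt(119)/20044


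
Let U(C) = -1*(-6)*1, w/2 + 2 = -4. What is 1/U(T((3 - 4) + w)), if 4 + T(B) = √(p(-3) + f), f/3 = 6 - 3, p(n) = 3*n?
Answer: ⅙ ≈ 0.16667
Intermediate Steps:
f = 9 (f = 3*(6 - 3) = 3*3 = 9)
w = -12 (w = -4 + 2*(-4) = -4 - 8 = -12)
T(B) = -4 (T(B) = -4 + √(3*(-3) + 9) = -4 + √(-9 + 9) = -4 + √0 = -4 + 0 = -4)
U(C) = 6 (U(C) = 6*1 = 6)
1/U(T((3 - 4) + w)) = 1/6 = ⅙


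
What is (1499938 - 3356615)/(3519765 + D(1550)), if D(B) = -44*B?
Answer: -1856677/3451565 ≈ -0.53792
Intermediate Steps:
(1499938 - 3356615)/(3519765 + D(1550)) = (1499938 - 3356615)/(3519765 - 44*1550) = -1856677/(3519765 - 68200) = -1856677/3451565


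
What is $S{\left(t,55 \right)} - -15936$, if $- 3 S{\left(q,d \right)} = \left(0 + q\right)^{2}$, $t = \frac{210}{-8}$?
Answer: $\frac{251301}{16} \approx 15706.0$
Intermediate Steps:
$t = - \frac{105}{4}$ ($t = 210 \left(- \frac{1}{8}\right) = - \frac{105}{4} \approx -26.25$)
$S{\left(q,d \right)} = - \frac{q^{2}}{3}$ ($S{\left(q,d \right)} = - \frac{\left(0 + q\right)^{2}}{3} = - \frac{q^{2}}{3}$)
$S{\left(t,55 \right)} - -15936 = - \frac{\left(- \frac{105}{4}\right)^{2}}{3} - -15936 = \left(- \frac{1}{3}\right) \frac{11025}{16} + 15936 = - \frac{3675}{16} + 15936 = \frac{251301}{16}$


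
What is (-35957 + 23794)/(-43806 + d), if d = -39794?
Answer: 12163/83600 ≈ 0.14549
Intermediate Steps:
(-35957 + 23794)/(-43806 + d) = (-35957 + 23794)/(-43806 - 39794) = -12163/(-83600) = -12163*(-1/83600) = 12163/83600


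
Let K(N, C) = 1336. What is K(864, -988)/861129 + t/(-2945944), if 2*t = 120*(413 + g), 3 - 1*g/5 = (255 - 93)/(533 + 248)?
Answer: -1769397017527/247658791277007 ≈ -0.0071445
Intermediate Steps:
g = 10905/781 (g = 15 - 5*(255 - 93)/(533 + 248) = 15 - 810/781 = 10905/781 ≈ 13.963)
t = 20007480/781 (t = (120*(413 + 10905/781))/2 = (120*(333458/781))/2 = (½)*(40014960/781) = 20007480/781 ≈ 25618.)
K(864, -988)/861129 + t/(-2945944) = 1336/861129 + (20007480/781)/(-2945944) = 1336*(1/861129) + (20007480/781)*(-1/2945944) = 1336/861129 - 2500935/287597783 = -1769397017527/247658791277007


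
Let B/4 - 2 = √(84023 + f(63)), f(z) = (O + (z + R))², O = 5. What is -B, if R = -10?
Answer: -8 - 4*√87387 ≈ -1190.5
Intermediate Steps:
f(z) = (-5 + z)² (f(z) = (5 + (z - 10))² = (5 + (-10 + z))² = (-5 + z)²)
B = 8 + 4*√87387 (B = 8 + 4*√(84023 + (-5 + 63)²) = 8 + 4*√(84023 + 58²) = 8 + 4*√(84023 + 3364) = 8 + 4*√87387 ≈ 1190.5)
-B = -(8 + 4*√87387) = -8 - 4*√87387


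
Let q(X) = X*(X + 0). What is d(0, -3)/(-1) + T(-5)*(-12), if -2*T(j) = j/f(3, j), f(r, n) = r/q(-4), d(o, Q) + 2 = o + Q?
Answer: -155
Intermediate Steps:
q(X) = X² (q(X) = X*X = X²)
d(o, Q) = -2 + Q + o (d(o, Q) = -2 + (o + Q) = -2 + (Q + o) = -2 + Q + o)
f(r, n) = r/16 (f(r, n) = r/((-4)²) = r/16)
T(j) = -8*j/3 (T(j) = -j/(2*((1/16)*3)) = -j/(2*3/16) = -j*16/(2*3) = -8*j/3)
d(0, -3)/(-1) + T(-5)*(-12) = (-2 - 3 + 0)/(-1) - 8/3*(-5)*(-12) = -5*(-1) + (40/3)*(-12) = 5 - 160 = -155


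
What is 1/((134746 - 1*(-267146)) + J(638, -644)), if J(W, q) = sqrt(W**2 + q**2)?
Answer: 100473/40379089471 - sqrt(205445)/80758178942 ≈ 2.4826e-6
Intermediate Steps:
1/((134746 - 1*(-267146)) + J(638, -644)) = 1/((134746 - 1*(-267146)) + sqrt(638**2 + (-644)**2)) = 1/((134746 + 267146) + sqrt(407044 + 414736)) = 1/(401892 + sqrt(821780)) = 1/(401892 + 2*sqrt(205445))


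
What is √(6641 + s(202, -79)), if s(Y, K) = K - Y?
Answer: 2*√1590 ≈ 79.750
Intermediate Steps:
√(6641 + s(202, -79)) = √(6641 + (-79 - 1*202)) = √(6641 + (-79 - 202)) = √(6641 - 281) = √6360 = 2*√1590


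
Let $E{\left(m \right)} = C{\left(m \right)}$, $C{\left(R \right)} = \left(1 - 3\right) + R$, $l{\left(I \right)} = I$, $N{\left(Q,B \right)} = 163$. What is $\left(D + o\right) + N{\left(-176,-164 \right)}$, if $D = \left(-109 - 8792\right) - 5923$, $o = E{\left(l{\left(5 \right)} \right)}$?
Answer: $-14658$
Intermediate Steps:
$C{\left(R \right)} = -2 + R$
$E{\left(m \right)} = -2 + m$
$o = 3$ ($o = -2 + 5 = 3$)
$D = -14824$ ($D = -8901 - 5923 = -14824$)
$\left(D + o\right) + N{\left(-176,-164 \right)} = \left(-14824 + 3\right) + 163 = -14821 + 163 = -14658$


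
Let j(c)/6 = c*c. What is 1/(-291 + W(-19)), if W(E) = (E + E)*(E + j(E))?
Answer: -1/81877 ≈ -1.2213e-5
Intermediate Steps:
j(c) = 6*c² (j(c) = 6*(c*c) = 6*c²)
W(E) = 2*E*(E + 6*E²) (W(E) = (E + E)*(E + 6*E²) = (2*E)*(E + 6*E²) = 2*E*(E + 6*E²))
1/(-291 + W(-19)) = 1/(-291 + (-19)²*(2 + 12*(-19))) = 1/(-291 + 361*(2 - 228)) = 1/(-291 + 361*(-226)) = 1/(-291 - 81586) = 1/(-81877) = -1/81877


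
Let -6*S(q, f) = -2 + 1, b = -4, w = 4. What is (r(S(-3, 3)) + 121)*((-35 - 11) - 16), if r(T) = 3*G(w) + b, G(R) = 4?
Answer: -7998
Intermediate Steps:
S(q, f) = ⅙ (S(q, f) = -(-2 + 1)/6 = -⅙*(-1) = ⅙)
r(T) = 8 (r(T) = 3*4 - 4 = 12 - 4 = 8)
(r(S(-3, 3)) + 121)*((-35 - 11) - 16) = (8 + 121)*((-35 - 11) - 16) = 129*(-46 - 16) = 129*(-62) = -7998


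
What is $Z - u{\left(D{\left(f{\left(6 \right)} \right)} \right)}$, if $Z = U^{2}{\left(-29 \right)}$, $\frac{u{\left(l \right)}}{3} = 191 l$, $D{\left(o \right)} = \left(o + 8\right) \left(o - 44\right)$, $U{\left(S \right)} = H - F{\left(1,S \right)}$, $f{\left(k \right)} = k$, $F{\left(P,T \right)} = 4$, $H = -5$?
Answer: $304917$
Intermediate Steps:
$U{\left(S \right)} = -9$ ($U{\left(S \right)} = -5 - 4 = -9$)
$D{\left(o \right)} = \left(-44 + o\right) \left(8 + o\right)$ ($D{\left(o \right)} = \left(8 + o\right) \left(-44 + o\right) = \left(-44 + o\right) \left(8 + o\right)$)
$u{\left(l \right)} = 573 l$ ($u{\left(l \right)} = 3 \cdot 191 l = 573 l$)
$Z = 81$ ($Z = \left(-9\right)^{2} = 81$)
$Z - u{\left(D{\left(f{\left(6 \right)} \right)} \right)} = 81 - 573 \left(-352 + 6^{2} - 216\right) = 81 - 573 \left(-352 + 36 - 216\right) = 81 - 573 \left(-532\right) = 81 - -304836 = 81 + 304836 = 304917$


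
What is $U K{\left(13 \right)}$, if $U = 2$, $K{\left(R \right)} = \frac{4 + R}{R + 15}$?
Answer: $\frac{17}{14} \approx 1.2143$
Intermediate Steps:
$K{\left(R \right)} = \frac{4 + R}{15 + R}$
$U K{\left(13 \right)} = 2 \frac{4 + 13}{15 + 13} = 2 \cdot \frac{1}{28} \cdot 17 = 2 \cdot \frac{17}{28} = \frac{17}{14}$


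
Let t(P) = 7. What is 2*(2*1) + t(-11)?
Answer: 11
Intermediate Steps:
2*(2*1) + t(-11) = 2*(2*1) + 7 = 2*2 + 7 = 4 + 7 = 11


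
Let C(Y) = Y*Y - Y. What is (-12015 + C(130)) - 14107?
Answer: -9352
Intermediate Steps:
C(Y) = Y**2 - Y
(-12015 + C(130)) - 14107 = (-12015 + 130*(-1 + 130)) - 14107 = (-12015 + 130*129) - 14107 = (-12015 + 16770) - 14107 = 4755 - 14107 = -9352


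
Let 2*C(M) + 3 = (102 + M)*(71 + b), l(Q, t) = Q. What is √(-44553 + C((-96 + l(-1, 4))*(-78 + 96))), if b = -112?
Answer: I*√43410/2 ≈ 104.18*I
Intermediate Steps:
C(M) = -4185/2 - 41*M/2 (C(M) = -3/2 + ((102 + M)*(71 - 112))/2 = -3/2 + ((102 + M)*(-41))/2 = -3/2 + (-4182 - 41*M)/2 = -3/2 + (-2091 - 41*M/2) = -4185/2 - 41*M/2)
√(-44553 + C((-96 + l(-1, 4))*(-78 + 96))) = √(-44553 + (-4185/2 - 41*(-96 - 1)*(-78 + 96)/2)) = √(-44553 + (-4185/2 - (-3977)*18/2)) = √(-44553 + (-4185/2 - 41/2*(-1746))) = √(-44553 + (-4185/2 + 35793)) = √(-44553 + 67401/2) = √(-21705/2) = I*√43410/2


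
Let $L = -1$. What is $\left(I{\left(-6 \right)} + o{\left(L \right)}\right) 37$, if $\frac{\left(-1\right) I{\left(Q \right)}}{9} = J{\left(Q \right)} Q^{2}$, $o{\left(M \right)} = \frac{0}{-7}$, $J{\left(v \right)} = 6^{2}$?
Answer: $-431568$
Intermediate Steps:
$J{\left(v \right)} = 36$
$o{\left(M \right)} = 0$ ($o{\left(M \right)} = 0 \left(- \frac{1}{7}\right) = 0$)
$I{\left(Q \right)} = - 324 Q^{2}$ ($I{\left(Q \right)} = - 9 \cdot 36 Q^{2} = - 324 Q^{2}$)
$\left(I{\left(-6 \right)} + o{\left(L \right)}\right) 37 = \left(- 324 \left(-6\right)^{2} + 0\right) 37 = \left(\left(-324\right) 36 + 0\right) 37 = \left(-11664 + 0\right) 37 = \left(-11664\right) 37 = -431568$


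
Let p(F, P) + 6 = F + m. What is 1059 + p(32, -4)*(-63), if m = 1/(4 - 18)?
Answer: -1149/2 ≈ -574.50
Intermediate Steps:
m = -1/14 (m = 1/(-14) = -1/14 ≈ -0.071429)
p(F, P) = -85/14 + F (p(F, P) = -6 + (F - 1/14) = -6 + (-1/14 + F) = -85/14 + F)
1059 + p(32, -4)*(-63) = 1059 + (-85/14 + 32)*(-63) = 1059 + (363/14)*(-63) = 1059 - 3267/2 = -1149/2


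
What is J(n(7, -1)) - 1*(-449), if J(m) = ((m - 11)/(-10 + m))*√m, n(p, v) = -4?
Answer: 449 + 15*I/7 ≈ 449.0 + 2.1429*I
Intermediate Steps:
J(m) = √m*(-11 + m)/(-10 + m) (J(m) = ((-11 + m)/(-10 + m))*√m = √m*(-11 + m)/(-10 + m))
J(n(7, -1)) - 1*(-449) = √(-4)*(-11 - 4)/(-10 - 4) - 1*(-449) = (2*I)*(-15)/(-14) + 449 = (2*I)*(-1/14)*(-15) + 449 = 15*I/7 + 449 = 449 + 15*I/7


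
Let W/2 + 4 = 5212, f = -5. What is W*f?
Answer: -52080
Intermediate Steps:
W = 10416 (W = -8 + 2*5212 = -8 + 10424 = 10416)
W*f = 10416*(-5) = -52080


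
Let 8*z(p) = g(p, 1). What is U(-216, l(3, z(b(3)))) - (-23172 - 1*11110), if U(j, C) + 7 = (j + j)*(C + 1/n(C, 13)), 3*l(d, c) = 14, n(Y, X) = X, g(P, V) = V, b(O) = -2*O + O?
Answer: 418935/13 ≈ 32226.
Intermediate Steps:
b(O) = -O
z(p) = ⅛ (z(p) = (⅛)*1 = ⅛)
l(d, c) = 14/3 (l(d, c) = (⅓)*14 = 14/3)
U(j, C) = -7 + 2*j*(1/13 + C) (U(j, C) = -7 + (j + j)*(C + 1/13) = -7 + (2*j)*(C + 1/13) = -7 + (2*j)*(1/13 + C) = -7 + 2*j*(1/13 + C))
U(-216, l(3, z(b(3)))) - (-23172 - 1*11110) = (-7 + (2/13)*(-216) + 2*(14/3)*(-216)) - (-23172 - 1*11110) = (-7 - 432/13 - 2016) - (-23172 - 11110) = -26731/13 - 1*(-34282) = -26731/13 + 34282 = 418935/13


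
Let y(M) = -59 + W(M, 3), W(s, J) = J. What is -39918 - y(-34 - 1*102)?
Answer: -39862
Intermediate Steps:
y(M) = -56 (y(M) = -59 + 3 = -56)
-39918 - y(-34 - 1*102) = -39918 - 1*(-56) = -39918 + 56 = -39862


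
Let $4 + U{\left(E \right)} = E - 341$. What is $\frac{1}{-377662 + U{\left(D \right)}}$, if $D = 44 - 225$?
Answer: $- \frac{1}{378188} \approx -2.6442 \cdot 10^{-6}$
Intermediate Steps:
$D = -181$ ($D = 44 - 225 = -181$)
$U{\left(E \right)} = -345 + E$ ($U{\left(E \right)} = -4 + \left(E - 341\right) = -4 + \left(-341 + E\right) = -345 + E$)
$\frac{1}{-377662 + U{\left(D \right)}} = \frac{1}{-377662 - 526} = \frac{1}{-378188} = - \frac{1}{378188}$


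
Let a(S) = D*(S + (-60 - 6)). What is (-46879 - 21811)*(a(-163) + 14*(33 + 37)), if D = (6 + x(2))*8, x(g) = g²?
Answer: 1191084600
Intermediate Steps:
D = 80 (D = (6 + 2²)*8 = (6 + 4)*8 = 10*8 = 80)
a(S) = -5280 + 80*S (a(S) = 80*(S + (-60 - 6)) = 80*(S - 66) = 80*(-66 + S) = -5280 + 80*S)
(-46879 - 21811)*(a(-163) + 14*(33 + 37)) = (-46879 - 21811)*((-5280 + 80*(-163)) + 14*(33 + 37)) = -68690*((-5280 - 13040) + 14*70) = -68690*(-18320 + 980) = -68690*(-17340) = 1191084600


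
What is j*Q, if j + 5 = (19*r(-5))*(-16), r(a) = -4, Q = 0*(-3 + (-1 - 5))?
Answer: 0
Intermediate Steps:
Q = 0 (Q = 0*(-3 - 6) = 0*(-9) = 0)
j = 1211 (j = -5 + (19*(-4))*(-16) = -5 - 76*(-16) = -5 + 1216 = 1211)
j*Q = 1211*0 = 0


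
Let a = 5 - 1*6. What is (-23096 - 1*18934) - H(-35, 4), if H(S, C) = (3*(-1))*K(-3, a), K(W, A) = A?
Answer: -42033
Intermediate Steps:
a = -1 (a = 5 - 6 = -1)
H(S, C) = 3 (H(S, C) = (3*(-1))*(-1) = -3*(-1) = 3)
(-23096 - 1*18934) - H(-35, 4) = (-23096 - 1*18934) - 1*3 = (-23096 - 18934) - 3 = -42030 - 3 = -42033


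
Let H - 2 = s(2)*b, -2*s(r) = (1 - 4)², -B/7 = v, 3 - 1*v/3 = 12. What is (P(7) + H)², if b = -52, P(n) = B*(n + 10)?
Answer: 11895601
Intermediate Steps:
v = -27 (v = 9 - 3*12 = 9 - 36 = -27)
B = 189 (B = -7*(-27) = 189)
P(n) = 1890 + 189*n (P(n) = 189*(n + 10) = 189*(10 + n) = 1890 + 189*n)
s(r) = -9/2 (s(r) = -(1 - 4)²/2 = -½*(-3)² = -½*9 = -9/2)
H = 236 (H = 2 - 9/2*(-52) = 2 + 234 = 236)
(P(7) + H)² = ((1890 + 189*7) + 236)² = ((1890 + 1323) + 236)² = (3213 + 236)² = 3449² = 11895601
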